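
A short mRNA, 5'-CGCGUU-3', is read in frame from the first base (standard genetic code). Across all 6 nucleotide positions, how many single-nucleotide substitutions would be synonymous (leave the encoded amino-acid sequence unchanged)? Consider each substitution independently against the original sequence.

6

Codon 1 (CGC, Arg): 3 synonymous substitutions.
Codon 2 (GUU, Val): 3 synonymous substitutions.
Total: 3 + 3 = 6.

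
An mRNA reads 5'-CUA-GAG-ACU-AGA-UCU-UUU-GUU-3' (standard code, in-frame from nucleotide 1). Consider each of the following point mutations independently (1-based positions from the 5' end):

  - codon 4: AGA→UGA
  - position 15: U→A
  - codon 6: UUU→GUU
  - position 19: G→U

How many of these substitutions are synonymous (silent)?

Codon 4: AGA (Arg) → UGA (Stop) — nonsense.
Codon 5: UCU (Ser) → UCA (Ser) — synonymous.
Codon 6: UUU (Phe) → GUU (Val) — missense.
Codon 7: GUU (Val) → UUU (Phe) — missense.
Synonymous: 1 of 4.

1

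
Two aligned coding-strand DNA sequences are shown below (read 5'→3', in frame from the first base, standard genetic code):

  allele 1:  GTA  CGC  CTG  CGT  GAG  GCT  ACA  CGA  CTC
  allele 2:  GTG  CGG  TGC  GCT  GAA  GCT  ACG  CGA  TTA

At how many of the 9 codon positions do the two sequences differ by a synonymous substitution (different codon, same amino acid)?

5

Codon 1: GTA Val / GTG Val — synonymous.
Codon 2: CGC Arg / CGG Arg — synonymous.
Codon 3: CTG Leu / TGC Cys — nonsynonymous.
Codon 4: CGT Arg / GCT Ala — nonsynonymous.
Codon 5: GAG Glu / GAA Glu — synonymous.
Codon 6: GCT Ala / GCT Ala — identical.
Codon 7: ACA Thr / ACG Thr — synonymous.
Codon 8: CGA Arg / CGA Arg — identical.
Codon 9: CTC Leu / TTA Leu — synonymous.
Synonymous differences: 5.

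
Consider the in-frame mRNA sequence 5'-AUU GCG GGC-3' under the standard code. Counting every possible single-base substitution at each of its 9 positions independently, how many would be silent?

8

Codon 1 (AUU, Ile): 2 synonymous substitutions.
Codon 2 (GCG, Ala): 3 synonymous substitutions.
Codon 3 (GGC, Gly): 3 synonymous substitutions.
Total: 2 + 3 + 3 = 8.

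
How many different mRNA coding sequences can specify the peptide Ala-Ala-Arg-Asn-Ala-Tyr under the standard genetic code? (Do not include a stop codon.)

Ala: 4 codons.
Ala: 4 codons.
Arg: 6 codons.
Asn: 2 codons.
Ala: 4 codons.
Tyr: 2 codons.
4 × 4 × 6 × 2 × 4 × 2 = 1536.

1536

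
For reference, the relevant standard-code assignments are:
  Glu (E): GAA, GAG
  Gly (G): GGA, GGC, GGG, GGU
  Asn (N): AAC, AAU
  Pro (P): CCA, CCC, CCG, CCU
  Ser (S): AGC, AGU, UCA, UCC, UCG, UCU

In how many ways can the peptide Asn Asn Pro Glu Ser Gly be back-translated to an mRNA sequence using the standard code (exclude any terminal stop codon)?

Asn: 2 codons.
Asn: 2 codons.
Pro: 4 codons.
Glu: 2 codons.
Ser: 6 codons.
Gly: 4 codons.
2 × 2 × 4 × 2 × 6 × 4 = 768.

768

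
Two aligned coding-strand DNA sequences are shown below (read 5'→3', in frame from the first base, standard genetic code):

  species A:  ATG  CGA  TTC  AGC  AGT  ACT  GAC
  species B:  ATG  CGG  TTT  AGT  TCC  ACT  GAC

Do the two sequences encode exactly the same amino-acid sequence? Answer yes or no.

Codon 1: ATG Met / ATG Met — identical.
Codon 2: CGA Arg / CGG Arg — synonymous.
Codon 3: TTC Phe / TTT Phe — synonymous.
Codon 4: AGC Ser / AGT Ser — synonymous.
Codon 5: AGT Ser / TCC Ser — synonymous.
Codon 6: ACT Thr / ACT Thr — identical.
Codon 7: GAC Asp / GAC Asp — identical.
Nonsynonymous differences: 0 → same protein.

yes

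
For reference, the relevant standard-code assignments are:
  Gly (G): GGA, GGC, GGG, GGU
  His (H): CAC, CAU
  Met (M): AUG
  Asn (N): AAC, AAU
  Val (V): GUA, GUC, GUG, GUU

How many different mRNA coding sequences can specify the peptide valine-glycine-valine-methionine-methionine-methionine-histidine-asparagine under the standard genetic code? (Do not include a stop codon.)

256

Val: 4 codons.
Gly: 4 codons.
Val: 4 codons.
Met: 1 codon.
Met: 1 codon.
Met: 1 codon.
His: 2 codons.
Asn: 2 codons.
4 × 4 × 4 × 1 × 1 × 1 × 2 × 2 = 256.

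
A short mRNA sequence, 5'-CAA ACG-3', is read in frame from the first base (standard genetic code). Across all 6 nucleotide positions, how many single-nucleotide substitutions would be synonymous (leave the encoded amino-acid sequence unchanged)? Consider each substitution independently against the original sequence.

4

Codon 1 (CAA, Gln): 1 synonymous substitution.
Codon 2 (ACG, Thr): 3 synonymous substitutions.
Total: 1 + 3 = 4.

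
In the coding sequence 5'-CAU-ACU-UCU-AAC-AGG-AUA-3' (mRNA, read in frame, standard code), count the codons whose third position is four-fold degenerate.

2

Codon 1 CAU (His): third position 2-fold.
Codon 2 ACU (Thr): third position 4-fold.
Codon 3 UCU (Ser): third position 4-fold.
Codon 4 AAC (Asn): third position 2-fold.
Codon 5 AGG (Arg): third position 2-fold.
Codon 6 AUA (Ile): third position 3-fold.
Four-fold degenerate third positions: 2.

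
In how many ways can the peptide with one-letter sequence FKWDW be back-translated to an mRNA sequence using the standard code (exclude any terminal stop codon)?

8

Phe: 2 codons.
Lys: 2 codons.
Trp: 1 codon.
Asp: 2 codons.
Trp: 1 codon.
2 × 2 × 1 × 2 × 1 = 8.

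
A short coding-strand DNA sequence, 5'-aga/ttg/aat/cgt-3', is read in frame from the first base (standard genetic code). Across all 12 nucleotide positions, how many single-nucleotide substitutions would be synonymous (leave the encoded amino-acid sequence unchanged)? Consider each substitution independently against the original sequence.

8

Codon 1 (AGA, Arg): 2 synonymous substitutions.
Codon 2 (TTG, Leu): 2 synonymous substitutions.
Codon 3 (AAT, Asn): 1 synonymous substitution.
Codon 4 (CGT, Arg): 3 synonymous substitutions.
Total: 2 + 2 + 1 + 3 = 8.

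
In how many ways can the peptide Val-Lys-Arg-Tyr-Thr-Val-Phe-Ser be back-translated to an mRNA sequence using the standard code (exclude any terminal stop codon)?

18432

Val: 4 codons.
Lys: 2 codons.
Arg: 6 codons.
Tyr: 2 codons.
Thr: 4 codons.
Val: 4 codons.
Phe: 2 codons.
Ser: 6 codons.
4 × 2 × 6 × 2 × 4 × 4 × 2 × 6 = 18432.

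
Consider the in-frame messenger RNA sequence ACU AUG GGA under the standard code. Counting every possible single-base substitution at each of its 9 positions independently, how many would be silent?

6

Codon 1 (ACU, Thr): 3 synonymous substitutions.
Codon 2 (AUG, Met): 0 synonymous substitutions.
Codon 3 (GGA, Gly): 3 synonymous substitutions.
Total: 3 + 0 + 3 = 6.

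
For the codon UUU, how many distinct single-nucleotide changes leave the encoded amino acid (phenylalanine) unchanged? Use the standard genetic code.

Position 1: none → 0 synonymous.
Position 2: none → 0 synonymous.
Position 3: UUC → 1 synonymous.
Total: 0 + 0 + 1 = 1.

1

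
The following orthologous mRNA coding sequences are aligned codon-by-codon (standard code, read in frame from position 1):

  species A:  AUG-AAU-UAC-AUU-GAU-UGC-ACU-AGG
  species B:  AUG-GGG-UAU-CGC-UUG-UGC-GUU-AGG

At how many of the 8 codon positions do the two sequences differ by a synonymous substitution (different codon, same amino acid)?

Codon 1: AUG Met / AUG Met — identical.
Codon 2: AAU Asn / GGG Gly — nonsynonymous.
Codon 3: UAC Tyr / UAU Tyr — synonymous.
Codon 4: AUU Ile / CGC Arg — nonsynonymous.
Codon 5: GAU Asp / UUG Leu — nonsynonymous.
Codon 6: UGC Cys / UGC Cys — identical.
Codon 7: ACU Thr / GUU Val — nonsynonymous.
Codon 8: AGG Arg / AGG Arg — identical.
Synonymous differences: 1.

1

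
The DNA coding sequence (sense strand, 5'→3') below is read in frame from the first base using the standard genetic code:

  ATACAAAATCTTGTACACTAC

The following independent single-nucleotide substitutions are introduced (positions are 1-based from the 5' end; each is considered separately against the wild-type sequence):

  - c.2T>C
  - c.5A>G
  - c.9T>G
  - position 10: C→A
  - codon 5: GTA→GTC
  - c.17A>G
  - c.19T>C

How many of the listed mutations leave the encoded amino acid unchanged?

1

Codon 1: ATA (Ile) → ACA (Thr) — missense.
Codon 2: CAA (Gln) → CGA (Arg) — missense.
Codon 3: AAT (Asn) → AAG (Lys) — missense.
Codon 4: CTT (Leu) → ATT (Ile) — missense.
Codon 5: GTA (Val) → GTC (Val) — synonymous.
Codon 6: CAC (His) → CGC (Arg) — missense.
Codon 7: TAC (Tyr) → CAC (His) — missense.
Synonymous: 1 of 7.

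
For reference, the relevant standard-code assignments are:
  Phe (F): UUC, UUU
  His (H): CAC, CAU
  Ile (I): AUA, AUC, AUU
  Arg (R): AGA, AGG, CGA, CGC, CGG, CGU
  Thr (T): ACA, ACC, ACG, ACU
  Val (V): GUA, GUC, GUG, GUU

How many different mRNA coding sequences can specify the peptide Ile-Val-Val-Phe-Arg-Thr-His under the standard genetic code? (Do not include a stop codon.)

Ile: 3 codons.
Val: 4 codons.
Val: 4 codons.
Phe: 2 codons.
Arg: 6 codons.
Thr: 4 codons.
His: 2 codons.
3 × 4 × 4 × 2 × 6 × 4 × 2 = 4608.

4608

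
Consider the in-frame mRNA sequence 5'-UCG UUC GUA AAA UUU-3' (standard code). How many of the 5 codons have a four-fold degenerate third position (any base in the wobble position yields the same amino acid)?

Codon 1 UCG (Ser): third position 4-fold.
Codon 2 UUC (Phe): third position 2-fold.
Codon 3 GUA (Val): third position 4-fold.
Codon 4 AAA (Lys): third position 2-fold.
Codon 5 UUU (Phe): third position 2-fold.
Four-fold degenerate third positions: 2.

2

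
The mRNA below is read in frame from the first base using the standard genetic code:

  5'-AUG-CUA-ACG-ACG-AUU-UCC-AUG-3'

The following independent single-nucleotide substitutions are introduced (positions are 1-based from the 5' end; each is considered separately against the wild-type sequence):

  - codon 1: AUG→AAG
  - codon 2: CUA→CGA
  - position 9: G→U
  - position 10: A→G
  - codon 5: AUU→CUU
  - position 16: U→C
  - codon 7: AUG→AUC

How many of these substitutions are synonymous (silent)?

Codon 1: AUG (Met) → AAG (Lys) — missense.
Codon 2: CUA (Leu) → CGA (Arg) — missense.
Codon 3: ACG (Thr) → ACU (Thr) — synonymous.
Codon 4: ACG (Thr) → GCG (Ala) — missense.
Codon 5: AUU (Ile) → CUU (Leu) — missense.
Codon 6: UCC (Ser) → CCC (Pro) — missense.
Codon 7: AUG (Met) → AUC (Ile) — missense.
Synonymous: 1 of 7.

1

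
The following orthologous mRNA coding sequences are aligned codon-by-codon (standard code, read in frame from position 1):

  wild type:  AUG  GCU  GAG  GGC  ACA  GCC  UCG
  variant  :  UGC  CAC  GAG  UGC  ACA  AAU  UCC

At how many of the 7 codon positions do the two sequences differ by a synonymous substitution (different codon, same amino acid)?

1

Codon 1: AUG Met / UGC Cys — nonsynonymous.
Codon 2: GCU Ala / CAC His — nonsynonymous.
Codon 3: GAG Glu / GAG Glu — identical.
Codon 4: GGC Gly / UGC Cys — nonsynonymous.
Codon 5: ACA Thr / ACA Thr — identical.
Codon 6: GCC Ala / AAU Asn — nonsynonymous.
Codon 7: UCG Ser / UCC Ser — synonymous.
Synonymous differences: 1.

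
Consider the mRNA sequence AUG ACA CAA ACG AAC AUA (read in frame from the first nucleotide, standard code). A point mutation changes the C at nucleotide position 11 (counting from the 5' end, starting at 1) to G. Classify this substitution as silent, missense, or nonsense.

Position 11 falls in codon 4: ACG → Thr.
After the substitution the codon is AGG → Arg.
Thr ≠ Arg, so this is a missense mutation.

missense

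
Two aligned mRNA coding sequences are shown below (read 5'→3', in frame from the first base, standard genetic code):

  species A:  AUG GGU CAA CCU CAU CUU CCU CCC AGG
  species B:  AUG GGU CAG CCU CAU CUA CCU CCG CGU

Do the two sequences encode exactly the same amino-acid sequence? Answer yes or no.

Codon 1: AUG Met / AUG Met — identical.
Codon 2: GGU Gly / GGU Gly — identical.
Codon 3: CAA Gln / CAG Gln — synonymous.
Codon 4: CCU Pro / CCU Pro — identical.
Codon 5: CAU His / CAU His — identical.
Codon 6: CUU Leu / CUA Leu — synonymous.
Codon 7: CCU Pro / CCU Pro — identical.
Codon 8: CCC Pro / CCG Pro — synonymous.
Codon 9: AGG Arg / CGU Arg — synonymous.
Nonsynonymous differences: 0 → same protein.

yes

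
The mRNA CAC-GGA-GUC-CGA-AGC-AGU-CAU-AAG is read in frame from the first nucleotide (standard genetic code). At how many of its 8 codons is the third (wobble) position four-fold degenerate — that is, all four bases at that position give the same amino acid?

Codon 1 CAC (His): third position 2-fold.
Codon 2 GGA (Gly): third position 4-fold.
Codon 3 GUC (Val): third position 4-fold.
Codon 4 CGA (Arg): third position 4-fold.
Codon 5 AGC (Ser): third position 2-fold.
Codon 6 AGU (Ser): third position 2-fold.
Codon 7 CAU (His): third position 2-fold.
Codon 8 AAG (Lys): third position 2-fold.
Four-fold degenerate third positions: 3.

3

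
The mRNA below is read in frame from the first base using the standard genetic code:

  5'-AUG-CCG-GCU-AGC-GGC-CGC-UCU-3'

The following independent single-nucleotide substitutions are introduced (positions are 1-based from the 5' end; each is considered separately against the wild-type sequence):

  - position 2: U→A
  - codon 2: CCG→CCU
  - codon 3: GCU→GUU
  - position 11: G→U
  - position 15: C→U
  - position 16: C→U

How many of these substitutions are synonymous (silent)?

Codon 1: AUG (Met) → AAG (Lys) — missense.
Codon 2: CCG (Pro) → CCU (Pro) — synonymous.
Codon 3: GCU (Ala) → GUU (Val) — missense.
Codon 4: AGC (Ser) → AUC (Ile) — missense.
Codon 5: GGC (Gly) → GGU (Gly) — synonymous.
Codon 6: CGC (Arg) → UGC (Cys) — missense.
Synonymous: 2 of 6.

2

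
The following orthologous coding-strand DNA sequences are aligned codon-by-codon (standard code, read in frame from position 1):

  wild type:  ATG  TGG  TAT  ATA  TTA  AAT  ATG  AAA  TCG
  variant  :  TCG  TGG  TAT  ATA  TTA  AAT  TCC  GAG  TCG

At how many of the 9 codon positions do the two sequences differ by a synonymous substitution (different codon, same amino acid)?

0

Codon 1: ATG Met / TCG Ser — nonsynonymous.
Codon 2: TGG Trp / TGG Trp — identical.
Codon 3: TAT Tyr / TAT Tyr — identical.
Codon 4: ATA Ile / ATA Ile — identical.
Codon 5: TTA Leu / TTA Leu — identical.
Codon 6: AAT Asn / AAT Asn — identical.
Codon 7: ATG Met / TCC Ser — nonsynonymous.
Codon 8: AAA Lys / GAG Glu — nonsynonymous.
Codon 9: TCG Ser / TCG Ser — identical.
Synonymous differences: 0.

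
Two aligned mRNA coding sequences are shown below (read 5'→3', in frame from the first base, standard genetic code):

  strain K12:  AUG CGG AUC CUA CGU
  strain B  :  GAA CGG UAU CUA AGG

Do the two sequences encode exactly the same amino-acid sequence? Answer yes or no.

Codon 1: AUG Met / GAA Glu — nonsynonymous.
Codon 2: CGG Arg / CGG Arg — identical.
Codon 3: AUC Ile / UAU Tyr — nonsynonymous.
Codon 4: CUA Leu / CUA Leu — identical.
Codon 5: CGU Arg / AGG Arg — synonymous.
Nonsynonymous differences: 2 → different protein.

no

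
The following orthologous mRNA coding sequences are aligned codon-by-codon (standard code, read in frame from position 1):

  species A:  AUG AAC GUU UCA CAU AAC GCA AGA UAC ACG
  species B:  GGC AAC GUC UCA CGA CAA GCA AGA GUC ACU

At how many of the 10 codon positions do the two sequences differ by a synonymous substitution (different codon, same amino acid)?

2

Codon 1: AUG Met / GGC Gly — nonsynonymous.
Codon 2: AAC Asn / AAC Asn — identical.
Codon 3: GUU Val / GUC Val — synonymous.
Codon 4: UCA Ser / UCA Ser — identical.
Codon 5: CAU His / CGA Arg — nonsynonymous.
Codon 6: AAC Asn / CAA Gln — nonsynonymous.
Codon 7: GCA Ala / GCA Ala — identical.
Codon 8: AGA Arg / AGA Arg — identical.
Codon 9: UAC Tyr / GUC Val — nonsynonymous.
Codon 10: ACG Thr / ACU Thr — synonymous.
Synonymous differences: 2.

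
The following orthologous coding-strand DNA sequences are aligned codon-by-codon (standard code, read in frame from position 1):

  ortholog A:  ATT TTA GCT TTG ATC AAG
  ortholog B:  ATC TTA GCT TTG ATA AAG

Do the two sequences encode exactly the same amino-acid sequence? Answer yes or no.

yes

Codon 1: ATT Ile / ATC Ile — synonymous.
Codon 2: TTA Leu / TTA Leu — identical.
Codon 3: GCT Ala / GCT Ala — identical.
Codon 4: TTG Leu / TTG Leu — identical.
Codon 5: ATC Ile / ATA Ile — synonymous.
Codon 6: AAG Lys / AAG Lys — identical.
Nonsynonymous differences: 0 → same protein.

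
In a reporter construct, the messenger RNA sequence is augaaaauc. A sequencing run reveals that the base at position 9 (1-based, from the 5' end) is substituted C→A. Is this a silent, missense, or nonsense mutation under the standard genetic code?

silent

Position 9 falls in codon 3: AUC → Ile.
After the substitution the codon is AUA → Ile.
Both encode Ile, so the change is synonymous.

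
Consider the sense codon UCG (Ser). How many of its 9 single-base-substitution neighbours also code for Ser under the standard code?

3

Position 1: none → 0 synonymous.
Position 2: none → 0 synonymous.
Position 3: UCU, UCC, UCA → 3 synonymous.
Total: 0 + 0 + 3 = 3.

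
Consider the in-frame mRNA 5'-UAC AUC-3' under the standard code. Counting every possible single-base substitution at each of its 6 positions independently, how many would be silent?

Codon 1 (UAC, Tyr): 1 synonymous substitution.
Codon 2 (AUC, Ile): 2 synonymous substitutions.
Total: 1 + 2 = 3.

3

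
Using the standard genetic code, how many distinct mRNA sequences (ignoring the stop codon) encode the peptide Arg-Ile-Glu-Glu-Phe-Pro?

Arg: 6 codons.
Ile: 3 codons.
Glu: 2 codons.
Glu: 2 codons.
Phe: 2 codons.
Pro: 4 codons.
6 × 3 × 2 × 2 × 2 × 4 = 576.

576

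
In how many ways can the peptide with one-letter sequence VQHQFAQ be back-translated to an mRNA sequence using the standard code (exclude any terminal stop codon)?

512

Val: 4 codons.
Gln: 2 codons.
His: 2 codons.
Gln: 2 codons.
Phe: 2 codons.
Ala: 4 codons.
Gln: 2 codons.
4 × 2 × 2 × 2 × 2 × 4 × 2 = 512.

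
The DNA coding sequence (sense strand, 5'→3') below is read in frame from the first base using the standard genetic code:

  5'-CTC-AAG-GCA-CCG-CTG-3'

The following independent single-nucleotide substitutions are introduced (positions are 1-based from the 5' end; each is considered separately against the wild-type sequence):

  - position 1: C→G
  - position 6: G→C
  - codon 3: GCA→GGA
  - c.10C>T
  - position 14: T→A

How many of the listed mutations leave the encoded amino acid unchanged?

Codon 1: CTC (Leu) → GTC (Val) — missense.
Codon 2: AAG (Lys) → AAC (Asn) — missense.
Codon 3: GCA (Ala) → GGA (Gly) — missense.
Codon 4: CCG (Pro) → TCG (Ser) — missense.
Codon 5: CTG (Leu) → CAG (Gln) — missense.
Synonymous: 0 of 5.

0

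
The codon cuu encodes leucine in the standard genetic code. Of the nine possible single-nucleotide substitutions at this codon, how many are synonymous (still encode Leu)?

Position 1: none → 0 synonymous.
Position 2: none → 0 synonymous.
Position 3: CUC, CUA, CUG → 3 synonymous.
Total: 0 + 0 + 3 = 3.

3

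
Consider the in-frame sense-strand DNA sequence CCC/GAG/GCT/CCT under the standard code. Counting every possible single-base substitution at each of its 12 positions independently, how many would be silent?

10

Codon 1 (CCC, Pro): 3 synonymous substitutions.
Codon 2 (GAG, Glu): 1 synonymous substitution.
Codon 3 (GCT, Ala): 3 synonymous substitutions.
Codon 4 (CCT, Pro): 3 synonymous substitutions.
Total: 3 + 1 + 3 + 3 = 10.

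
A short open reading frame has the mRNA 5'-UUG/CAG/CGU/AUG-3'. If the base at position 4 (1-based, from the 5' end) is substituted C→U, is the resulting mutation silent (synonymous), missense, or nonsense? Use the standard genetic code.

nonsense

Position 4 falls in codon 2: CAG → Gln.
After the substitution the codon is UAG → Stop.
The new codon is a stop codon, so this is a nonsense mutation.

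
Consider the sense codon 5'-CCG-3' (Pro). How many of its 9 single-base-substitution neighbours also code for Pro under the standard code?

3

Position 1: none → 0 synonymous.
Position 2: none → 0 synonymous.
Position 3: CCU, CCC, CCA → 3 synonymous.
Total: 0 + 0 + 3 = 3.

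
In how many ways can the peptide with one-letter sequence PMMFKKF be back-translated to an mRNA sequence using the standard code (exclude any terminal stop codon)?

Pro: 4 codons.
Met: 1 codon.
Met: 1 codon.
Phe: 2 codons.
Lys: 2 codons.
Lys: 2 codons.
Phe: 2 codons.
4 × 1 × 1 × 2 × 2 × 2 × 2 = 64.

64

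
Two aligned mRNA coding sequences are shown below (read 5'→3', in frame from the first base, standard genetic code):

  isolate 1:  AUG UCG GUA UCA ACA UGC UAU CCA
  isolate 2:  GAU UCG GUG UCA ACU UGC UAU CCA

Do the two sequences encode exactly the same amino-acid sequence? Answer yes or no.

no

Codon 1: AUG Met / GAU Asp — nonsynonymous.
Codon 2: UCG Ser / UCG Ser — identical.
Codon 3: GUA Val / GUG Val — synonymous.
Codon 4: UCA Ser / UCA Ser — identical.
Codon 5: ACA Thr / ACU Thr — synonymous.
Codon 6: UGC Cys / UGC Cys — identical.
Codon 7: UAU Tyr / UAU Tyr — identical.
Codon 8: CCA Pro / CCA Pro — identical.
Nonsynonymous differences: 1 → different protein.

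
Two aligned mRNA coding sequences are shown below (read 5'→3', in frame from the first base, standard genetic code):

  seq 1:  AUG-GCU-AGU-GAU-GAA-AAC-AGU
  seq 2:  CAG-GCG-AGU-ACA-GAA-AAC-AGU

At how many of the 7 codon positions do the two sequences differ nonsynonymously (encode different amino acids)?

Codon 1: AUG Met / CAG Gln — nonsynonymous.
Codon 2: GCU Ala / GCG Ala — synonymous.
Codon 3: AGU Ser / AGU Ser — identical.
Codon 4: GAU Asp / ACA Thr — nonsynonymous.
Codon 5: GAA Glu / GAA Glu — identical.
Codon 6: AAC Asn / AAC Asn — identical.
Codon 7: AGU Ser / AGU Ser — identical.
Nonsynonymous differences: 2.

2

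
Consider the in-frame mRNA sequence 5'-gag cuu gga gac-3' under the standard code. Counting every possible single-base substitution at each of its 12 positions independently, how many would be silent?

Codon 1 (GAG, Glu): 1 synonymous substitution.
Codon 2 (CUU, Leu): 3 synonymous substitutions.
Codon 3 (GGA, Gly): 3 synonymous substitutions.
Codon 4 (GAC, Asp): 1 synonymous substitution.
Total: 1 + 3 + 3 + 1 = 8.

8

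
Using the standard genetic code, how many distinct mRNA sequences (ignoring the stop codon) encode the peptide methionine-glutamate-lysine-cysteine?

8

Met: 1 codon.
Glu: 2 codons.
Lys: 2 codons.
Cys: 2 codons.
1 × 2 × 2 × 2 = 8.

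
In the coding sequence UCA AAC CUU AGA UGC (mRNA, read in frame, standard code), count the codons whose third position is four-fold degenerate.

Codon 1 UCA (Ser): third position 4-fold.
Codon 2 AAC (Asn): third position 2-fold.
Codon 3 CUU (Leu): third position 4-fold.
Codon 4 AGA (Arg): third position 2-fold.
Codon 5 UGC (Cys): third position 2-fold.
Four-fold degenerate third positions: 2.

2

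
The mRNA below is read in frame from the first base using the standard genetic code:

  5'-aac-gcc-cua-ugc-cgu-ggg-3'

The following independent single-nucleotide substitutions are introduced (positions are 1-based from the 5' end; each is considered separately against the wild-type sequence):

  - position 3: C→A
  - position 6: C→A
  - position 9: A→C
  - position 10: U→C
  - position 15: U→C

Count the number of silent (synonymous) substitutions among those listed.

3

Codon 1: AAC (Asn) → AAA (Lys) — missense.
Codon 2: GCC (Ala) → GCA (Ala) — synonymous.
Codon 3: CUA (Leu) → CUC (Leu) — synonymous.
Codon 4: UGC (Cys) → CGC (Arg) — missense.
Codon 5: CGU (Arg) → CGC (Arg) — synonymous.
Synonymous: 3 of 5.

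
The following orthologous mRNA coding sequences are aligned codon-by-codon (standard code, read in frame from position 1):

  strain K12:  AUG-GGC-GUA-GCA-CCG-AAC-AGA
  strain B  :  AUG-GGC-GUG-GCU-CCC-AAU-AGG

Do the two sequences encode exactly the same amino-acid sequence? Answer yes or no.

Codon 1: AUG Met / AUG Met — identical.
Codon 2: GGC Gly / GGC Gly — identical.
Codon 3: GUA Val / GUG Val — synonymous.
Codon 4: GCA Ala / GCU Ala — synonymous.
Codon 5: CCG Pro / CCC Pro — synonymous.
Codon 6: AAC Asn / AAU Asn — synonymous.
Codon 7: AGA Arg / AGG Arg — synonymous.
Nonsynonymous differences: 0 → same protein.

yes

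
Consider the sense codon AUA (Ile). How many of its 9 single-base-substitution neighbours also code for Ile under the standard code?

Position 1: none → 0 synonymous.
Position 2: none → 0 synonymous.
Position 3: AUU, AUC → 2 synonymous.
Total: 0 + 0 + 2 = 2.

2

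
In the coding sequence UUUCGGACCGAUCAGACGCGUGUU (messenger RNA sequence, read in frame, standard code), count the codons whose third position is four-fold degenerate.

5

Codon 1 UUU (Phe): third position 2-fold.
Codon 2 CGG (Arg): third position 4-fold.
Codon 3 ACC (Thr): third position 4-fold.
Codon 4 GAU (Asp): third position 2-fold.
Codon 5 CAG (Gln): third position 2-fold.
Codon 6 ACG (Thr): third position 4-fold.
Codon 7 CGU (Arg): third position 4-fold.
Codon 8 GUU (Val): third position 4-fold.
Four-fold degenerate third positions: 5.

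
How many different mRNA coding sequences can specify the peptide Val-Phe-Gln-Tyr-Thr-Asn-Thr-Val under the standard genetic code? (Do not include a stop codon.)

Val: 4 codons.
Phe: 2 codons.
Gln: 2 codons.
Tyr: 2 codons.
Thr: 4 codons.
Asn: 2 codons.
Thr: 4 codons.
Val: 4 codons.
4 × 2 × 2 × 2 × 4 × 2 × 4 × 4 = 4096.

4096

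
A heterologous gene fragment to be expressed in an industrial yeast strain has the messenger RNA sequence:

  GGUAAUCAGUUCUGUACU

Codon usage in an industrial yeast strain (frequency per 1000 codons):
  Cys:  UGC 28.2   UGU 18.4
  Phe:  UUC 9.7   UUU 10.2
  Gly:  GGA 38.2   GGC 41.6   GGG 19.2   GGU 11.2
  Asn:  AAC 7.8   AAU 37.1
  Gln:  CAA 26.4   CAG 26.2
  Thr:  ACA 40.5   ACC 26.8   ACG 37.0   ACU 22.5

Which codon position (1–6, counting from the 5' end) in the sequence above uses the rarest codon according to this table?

Codon 1 GGU (Gly): 11.2 per 1000.
Codon 2 AAU (Asn): 37.1 per 1000.
Codon 3 CAG (Gln): 26.2 per 1000.
Codon 4 UUC (Phe): 9.7 per 1000.
Codon 5 UGU (Cys): 18.4 per 1000.
Codon 6 ACU (Thr): 22.5 per 1000.
Lowest frequency is 9.7 at codon 4.

4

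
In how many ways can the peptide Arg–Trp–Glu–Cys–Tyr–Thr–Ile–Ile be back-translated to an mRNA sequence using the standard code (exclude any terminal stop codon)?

1728

Arg: 6 codons.
Trp: 1 codon.
Glu: 2 codons.
Cys: 2 codons.
Tyr: 2 codons.
Thr: 4 codons.
Ile: 3 codons.
Ile: 3 codons.
6 × 1 × 2 × 2 × 2 × 4 × 3 × 3 = 1728.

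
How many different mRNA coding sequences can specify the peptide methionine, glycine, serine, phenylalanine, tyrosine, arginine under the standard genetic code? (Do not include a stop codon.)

Met: 1 codon.
Gly: 4 codons.
Ser: 6 codons.
Phe: 2 codons.
Tyr: 2 codons.
Arg: 6 codons.
1 × 4 × 6 × 2 × 2 × 6 = 576.

576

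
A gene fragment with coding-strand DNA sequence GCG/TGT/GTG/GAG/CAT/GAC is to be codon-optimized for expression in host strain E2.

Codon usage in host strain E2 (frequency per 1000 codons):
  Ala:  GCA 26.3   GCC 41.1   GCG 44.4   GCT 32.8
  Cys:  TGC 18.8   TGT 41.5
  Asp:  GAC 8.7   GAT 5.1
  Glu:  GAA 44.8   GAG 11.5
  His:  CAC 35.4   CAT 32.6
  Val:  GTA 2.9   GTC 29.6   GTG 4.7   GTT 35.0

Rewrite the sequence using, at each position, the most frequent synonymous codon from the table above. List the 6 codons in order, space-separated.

GCG TGT GTT GAA CAC GAC

Codon 1 (Ala): best is GCG at 44.4.
Codon 2 (Cys): best is TGT at 41.5.
Codon 3 (Val): best is GTT at 35.0.
Codon 4 (Glu): best is GAA at 44.8.
Codon 5 (His): best is CAC at 35.4.
Codon 6 (Asp): best is GAC at 8.7.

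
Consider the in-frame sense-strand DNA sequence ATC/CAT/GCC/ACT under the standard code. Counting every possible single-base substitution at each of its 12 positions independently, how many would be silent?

9

Codon 1 (ATC, Ile): 2 synonymous substitutions.
Codon 2 (CAT, His): 1 synonymous substitution.
Codon 3 (GCC, Ala): 3 synonymous substitutions.
Codon 4 (ACT, Thr): 3 synonymous substitutions.
Total: 2 + 1 + 3 + 3 = 9.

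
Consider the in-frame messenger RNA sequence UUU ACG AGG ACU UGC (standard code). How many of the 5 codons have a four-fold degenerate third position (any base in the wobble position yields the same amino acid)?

Codon 1 UUU (Phe): third position 2-fold.
Codon 2 ACG (Thr): third position 4-fold.
Codon 3 AGG (Arg): third position 2-fold.
Codon 4 ACU (Thr): third position 4-fold.
Codon 5 UGC (Cys): third position 2-fold.
Four-fold degenerate third positions: 2.

2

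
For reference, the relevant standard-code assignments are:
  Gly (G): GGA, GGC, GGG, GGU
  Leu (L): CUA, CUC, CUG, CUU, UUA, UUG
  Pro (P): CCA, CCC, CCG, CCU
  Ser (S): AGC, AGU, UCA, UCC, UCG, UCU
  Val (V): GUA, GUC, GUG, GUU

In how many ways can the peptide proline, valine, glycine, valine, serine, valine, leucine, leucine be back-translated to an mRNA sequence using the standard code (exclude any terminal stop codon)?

221184

Pro: 4 codons.
Val: 4 codons.
Gly: 4 codons.
Val: 4 codons.
Ser: 6 codons.
Val: 4 codons.
Leu: 6 codons.
Leu: 6 codons.
4 × 4 × 4 × 4 × 6 × 4 × 6 × 6 = 221184.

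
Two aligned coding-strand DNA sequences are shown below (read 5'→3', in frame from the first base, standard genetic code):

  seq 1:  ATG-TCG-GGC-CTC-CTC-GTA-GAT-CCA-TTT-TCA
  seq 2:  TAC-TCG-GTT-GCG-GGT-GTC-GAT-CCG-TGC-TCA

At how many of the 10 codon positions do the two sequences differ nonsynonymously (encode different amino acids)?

5

Codon 1: ATG Met / TAC Tyr — nonsynonymous.
Codon 2: TCG Ser / TCG Ser — identical.
Codon 3: GGC Gly / GTT Val — nonsynonymous.
Codon 4: CTC Leu / GCG Ala — nonsynonymous.
Codon 5: CTC Leu / GGT Gly — nonsynonymous.
Codon 6: GTA Val / GTC Val — synonymous.
Codon 7: GAT Asp / GAT Asp — identical.
Codon 8: CCA Pro / CCG Pro — synonymous.
Codon 9: TTT Phe / TGC Cys — nonsynonymous.
Codon 10: TCA Ser / TCA Ser — identical.
Nonsynonymous differences: 5.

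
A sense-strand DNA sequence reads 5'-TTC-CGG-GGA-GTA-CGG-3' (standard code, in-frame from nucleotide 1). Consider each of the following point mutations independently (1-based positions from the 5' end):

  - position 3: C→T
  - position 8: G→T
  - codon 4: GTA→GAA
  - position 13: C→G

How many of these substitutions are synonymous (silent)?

1

Codon 1: TTC (Phe) → TTT (Phe) — synonymous.
Codon 3: GGA (Gly) → GTA (Val) — missense.
Codon 4: GTA (Val) → GAA (Glu) — missense.
Codon 5: CGG (Arg) → GGG (Gly) — missense.
Synonymous: 1 of 4.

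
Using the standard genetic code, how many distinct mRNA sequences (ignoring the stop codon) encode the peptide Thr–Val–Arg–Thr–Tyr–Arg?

Thr: 4 codons.
Val: 4 codons.
Arg: 6 codons.
Thr: 4 codons.
Tyr: 2 codons.
Arg: 6 codons.
4 × 4 × 6 × 4 × 2 × 6 = 4608.

4608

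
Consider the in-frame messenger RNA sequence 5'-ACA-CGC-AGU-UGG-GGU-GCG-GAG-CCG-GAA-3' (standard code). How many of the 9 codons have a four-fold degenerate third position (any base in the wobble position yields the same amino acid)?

5

Codon 1 ACA (Thr): third position 4-fold.
Codon 2 CGC (Arg): third position 4-fold.
Codon 3 AGU (Ser): third position 2-fold.
Codon 4 UGG (Trp): third position 1-fold.
Codon 5 GGU (Gly): third position 4-fold.
Codon 6 GCG (Ala): third position 4-fold.
Codon 7 GAG (Glu): third position 2-fold.
Codon 8 CCG (Pro): third position 4-fold.
Codon 9 GAA (Glu): third position 2-fold.
Four-fold degenerate third positions: 5.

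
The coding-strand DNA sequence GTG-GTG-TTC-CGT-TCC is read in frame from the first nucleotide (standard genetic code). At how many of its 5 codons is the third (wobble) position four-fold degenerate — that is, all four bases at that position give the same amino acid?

Codon 1 GTG (Val): third position 4-fold.
Codon 2 GTG (Val): third position 4-fold.
Codon 3 TTC (Phe): third position 2-fold.
Codon 4 CGT (Arg): third position 4-fold.
Codon 5 TCC (Ser): third position 4-fold.
Four-fold degenerate third positions: 4.

4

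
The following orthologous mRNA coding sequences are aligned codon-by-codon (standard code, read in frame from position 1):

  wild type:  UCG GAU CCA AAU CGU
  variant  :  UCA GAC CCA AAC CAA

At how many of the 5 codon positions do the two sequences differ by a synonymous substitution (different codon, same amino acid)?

3

Codon 1: UCG Ser / UCA Ser — synonymous.
Codon 2: GAU Asp / GAC Asp — synonymous.
Codon 3: CCA Pro / CCA Pro — identical.
Codon 4: AAU Asn / AAC Asn — synonymous.
Codon 5: CGU Arg / CAA Gln — nonsynonymous.
Synonymous differences: 3.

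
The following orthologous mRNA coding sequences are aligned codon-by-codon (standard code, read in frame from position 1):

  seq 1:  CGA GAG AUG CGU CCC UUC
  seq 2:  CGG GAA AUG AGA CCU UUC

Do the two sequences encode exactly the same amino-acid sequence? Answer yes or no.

yes

Codon 1: CGA Arg / CGG Arg — synonymous.
Codon 2: GAG Glu / GAA Glu — synonymous.
Codon 3: AUG Met / AUG Met — identical.
Codon 4: CGU Arg / AGA Arg — synonymous.
Codon 5: CCC Pro / CCU Pro — synonymous.
Codon 6: UUC Phe / UUC Phe — identical.
Nonsynonymous differences: 0 → same protein.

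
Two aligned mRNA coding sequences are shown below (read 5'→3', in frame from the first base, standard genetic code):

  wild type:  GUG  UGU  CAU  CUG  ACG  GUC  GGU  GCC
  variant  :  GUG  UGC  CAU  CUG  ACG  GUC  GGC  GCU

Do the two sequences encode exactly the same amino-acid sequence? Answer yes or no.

yes

Codon 1: GUG Val / GUG Val — identical.
Codon 2: UGU Cys / UGC Cys — synonymous.
Codon 3: CAU His / CAU His — identical.
Codon 4: CUG Leu / CUG Leu — identical.
Codon 5: ACG Thr / ACG Thr — identical.
Codon 6: GUC Val / GUC Val — identical.
Codon 7: GGU Gly / GGC Gly — synonymous.
Codon 8: GCC Ala / GCU Ala — synonymous.
Nonsynonymous differences: 0 → same protein.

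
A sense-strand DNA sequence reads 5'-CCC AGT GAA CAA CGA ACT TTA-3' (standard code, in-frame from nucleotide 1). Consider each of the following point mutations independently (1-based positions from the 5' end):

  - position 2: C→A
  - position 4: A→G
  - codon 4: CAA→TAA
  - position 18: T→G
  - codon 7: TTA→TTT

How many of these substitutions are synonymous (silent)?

Codon 1: CCC (Pro) → CAC (His) — missense.
Codon 2: AGT (Ser) → GGT (Gly) — missense.
Codon 4: CAA (Gln) → TAA (Stop) — nonsense.
Codon 6: ACT (Thr) → ACG (Thr) — synonymous.
Codon 7: TTA (Leu) → TTT (Phe) — missense.
Synonymous: 1 of 5.

1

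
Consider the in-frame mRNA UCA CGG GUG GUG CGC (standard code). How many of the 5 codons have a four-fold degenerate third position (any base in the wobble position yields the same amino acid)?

5

Codon 1 UCA (Ser): third position 4-fold.
Codon 2 CGG (Arg): third position 4-fold.
Codon 3 GUG (Val): third position 4-fold.
Codon 4 GUG (Val): third position 4-fold.
Codon 5 CGC (Arg): third position 4-fold.
Four-fold degenerate third positions: 5.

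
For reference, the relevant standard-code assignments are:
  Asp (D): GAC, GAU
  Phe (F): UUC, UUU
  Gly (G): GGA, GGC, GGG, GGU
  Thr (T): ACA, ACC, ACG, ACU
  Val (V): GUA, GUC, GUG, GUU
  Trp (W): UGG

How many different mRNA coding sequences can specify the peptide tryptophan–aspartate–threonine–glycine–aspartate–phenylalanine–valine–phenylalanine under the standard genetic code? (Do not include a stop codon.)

1024

Trp: 1 codon.
Asp: 2 codons.
Thr: 4 codons.
Gly: 4 codons.
Asp: 2 codons.
Phe: 2 codons.
Val: 4 codons.
Phe: 2 codons.
1 × 2 × 4 × 4 × 2 × 2 × 4 × 2 = 1024.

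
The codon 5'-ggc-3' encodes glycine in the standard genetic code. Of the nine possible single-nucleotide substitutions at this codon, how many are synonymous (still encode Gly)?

3

Position 1: none → 0 synonymous.
Position 2: none → 0 synonymous.
Position 3: GGU, GGA, GGG → 3 synonymous.
Total: 0 + 0 + 3 = 3.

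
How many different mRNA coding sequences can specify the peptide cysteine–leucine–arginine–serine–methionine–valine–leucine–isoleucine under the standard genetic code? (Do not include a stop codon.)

31104

Cys: 2 codons.
Leu: 6 codons.
Arg: 6 codons.
Ser: 6 codons.
Met: 1 codon.
Val: 4 codons.
Leu: 6 codons.
Ile: 3 codons.
2 × 6 × 6 × 6 × 1 × 4 × 6 × 3 = 31104.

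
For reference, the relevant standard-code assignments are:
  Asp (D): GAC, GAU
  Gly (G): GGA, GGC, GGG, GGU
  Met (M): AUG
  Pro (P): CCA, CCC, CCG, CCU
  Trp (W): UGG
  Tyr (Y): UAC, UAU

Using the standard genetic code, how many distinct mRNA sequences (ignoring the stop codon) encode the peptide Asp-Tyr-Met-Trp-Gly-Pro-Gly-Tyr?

Asp: 2 codons.
Tyr: 2 codons.
Met: 1 codon.
Trp: 1 codon.
Gly: 4 codons.
Pro: 4 codons.
Gly: 4 codons.
Tyr: 2 codons.
2 × 2 × 1 × 1 × 4 × 4 × 4 × 2 = 512.

512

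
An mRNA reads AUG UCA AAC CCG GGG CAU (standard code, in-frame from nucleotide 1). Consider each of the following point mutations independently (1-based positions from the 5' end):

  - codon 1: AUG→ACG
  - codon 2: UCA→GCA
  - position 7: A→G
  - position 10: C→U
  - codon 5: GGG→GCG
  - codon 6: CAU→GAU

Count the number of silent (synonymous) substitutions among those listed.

0

Codon 1: AUG (Met) → ACG (Thr) — missense.
Codon 2: UCA (Ser) → GCA (Ala) — missense.
Codon 3: AAC (Asn) → GAC (Asp) — missense.
Codon 4: CCG (Pro) → UCG (Ser) — missense.
Codon 5: GGG (Gly) → GCG (Ala) — missense.
Codon 6: CAU (His) → GAU (Asp) — missense.
Synonymous: 0 of 6.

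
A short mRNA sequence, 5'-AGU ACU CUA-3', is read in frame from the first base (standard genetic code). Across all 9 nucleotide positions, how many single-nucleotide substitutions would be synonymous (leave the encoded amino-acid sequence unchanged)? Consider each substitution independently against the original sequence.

8

Codon 1 (AGU, Ser): 1 synonymous substitution.
Codon 2 (ACU, Thr): 3 synonymous substitutions.
Codon 3 (CUA, Leu): 4 synonymous substitutions.
Total: 1 + 3 + 4 = 8.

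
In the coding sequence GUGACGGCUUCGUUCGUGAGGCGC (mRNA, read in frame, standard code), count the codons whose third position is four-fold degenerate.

Codon 1 GUG (Val): third position 4-fold.
Codon 2 ACG (Thr): third position 4-fold.
Codon 3 GCU (Ala): third position 4-fold.
Codon 4 UCG (Ser): third position 4-fold.
Codon 5 UUC (Phe): third position 2-fold.
Codon 6 GUG (Val): third position 4-fold.
Codon 7 AGG (Arg): third position 2-fold.
Codon 8 CGC (Arg): third position 4-fold.
Four-fold degenerate third positions: 6.

6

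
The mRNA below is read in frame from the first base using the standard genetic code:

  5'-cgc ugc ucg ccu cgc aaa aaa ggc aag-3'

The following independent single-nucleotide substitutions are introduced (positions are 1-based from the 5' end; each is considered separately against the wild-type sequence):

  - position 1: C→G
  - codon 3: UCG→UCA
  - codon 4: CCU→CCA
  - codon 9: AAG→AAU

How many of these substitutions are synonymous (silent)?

Codon 1: CGC (Arg) → GGC (Gly) — missense.
Codon 3: UCG (Ser) → UCA (Ser) — synonymous.
Codon 4: CCU (Pro) → CCA (Pro) — synonymous.
Codon 9: AAG (Lys) → AAU (Asn) — missense.
Synonymous: 2 of 4.

2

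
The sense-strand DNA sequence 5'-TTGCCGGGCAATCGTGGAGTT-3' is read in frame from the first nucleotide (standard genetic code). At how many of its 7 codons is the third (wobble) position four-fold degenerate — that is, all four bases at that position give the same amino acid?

5

Codon 1 TTG (Leu): third position 2-fold.
Codon 2 CCG (Pro): third position 4-fold.
Codon 3 GGC (Gly): third position 4-fold.
Codon 4 AAT (Asn): third position 2-fold.
Codon 5 CGT (Arg): third position 4-fold.
Codon 6 GGA (Gly): third position 4-fold.
Codon 7 GTT (Val): third position 4-fold.
Four-fold degenerate third positions: 5.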